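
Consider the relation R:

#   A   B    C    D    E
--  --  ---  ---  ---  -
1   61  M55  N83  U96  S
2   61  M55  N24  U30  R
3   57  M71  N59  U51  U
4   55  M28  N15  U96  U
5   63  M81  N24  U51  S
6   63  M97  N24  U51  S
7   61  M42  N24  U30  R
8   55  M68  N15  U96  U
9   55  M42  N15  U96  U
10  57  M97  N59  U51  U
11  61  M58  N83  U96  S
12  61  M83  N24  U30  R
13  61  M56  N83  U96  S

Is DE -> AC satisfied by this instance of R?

(D=U96, E=S): rows 1, 11, 13 → {A,C} = (61, N83), (61, N83), (61, N83) ✓
(D=U30, E=R): rows 2, 7, 12 → {A,C} = (61, N24), (61, N24), (61, N24) ✓
(D=U51, E=U): rows 3, 10 → {A,C} = (57, N59), (57, N59) ✓
(D=U96, E=U): rows 4, 8, 9 → {A,C} = (55, N15), (55, N15), (55, N15) ✓
(D=U51, E=S): rows 5, 6 → {A,C} = (63, N24), (63, N24) ✓
Every DE value is associated with a single AC value, so DE -> AC holds.

Yes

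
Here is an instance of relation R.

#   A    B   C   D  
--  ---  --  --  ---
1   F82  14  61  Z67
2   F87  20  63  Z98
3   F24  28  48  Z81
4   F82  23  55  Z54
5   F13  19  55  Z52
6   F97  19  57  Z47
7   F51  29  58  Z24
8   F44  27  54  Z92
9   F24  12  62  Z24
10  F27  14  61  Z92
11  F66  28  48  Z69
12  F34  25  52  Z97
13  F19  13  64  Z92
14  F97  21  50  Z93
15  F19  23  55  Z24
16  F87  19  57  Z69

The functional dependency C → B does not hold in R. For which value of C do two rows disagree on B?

55

C=61: rows 1, 10 → B = 14, 14 ✓
C=63: row 2 → B = 20 ✓
C=48: rows 3, 11 → B = 28, 28 ✓
C=55: rows 4, 5, 15 → B takes values {23, 19} — violation
C=57: rows 6, 16 → B = 19, 19 ✓
C=58: row 7 → B = 29 ✓
C=54: row 8 → B = 27 ✓
C=62: row 9 → B = 12 ✓
C=52: row 12 → B = 25 ✓
C=64: row 13 → B = 13 ✓
C=50: row 14 → B = 21 ✓
The only C value with inconsistent B is C=55.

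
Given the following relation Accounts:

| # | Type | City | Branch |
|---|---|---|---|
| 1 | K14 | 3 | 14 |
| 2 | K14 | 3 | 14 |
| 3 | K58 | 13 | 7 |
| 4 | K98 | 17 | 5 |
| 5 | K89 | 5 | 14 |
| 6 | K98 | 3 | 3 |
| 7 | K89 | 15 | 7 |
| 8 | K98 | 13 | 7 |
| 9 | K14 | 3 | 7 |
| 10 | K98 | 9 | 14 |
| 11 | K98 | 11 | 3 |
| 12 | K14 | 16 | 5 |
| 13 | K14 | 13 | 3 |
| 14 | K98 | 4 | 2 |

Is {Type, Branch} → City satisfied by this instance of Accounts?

No

(Type=K14, Branch=14): rows 1, 2 → City = 3, 3 ✓
(Type=K58, Branch=7): row 3 → City = 13 ✓
(Type=K98, Branch=5): row 4 → City = 17 ✓
(Type=K89, Branch=14): row 5 → City = 5 ✓
(Type=K98, Branch=3): rows 6, 11 → City takes values {3, 11} — violation
(Type=K89, Branch=7): row 7 → City = 15 ✓
(Type=K98, Branch=7): row 8 → City = 13 ✓
(Type=K14, Branch=7): row 9 → City = 3 ✓
(Type=K98, Branch=14): row 10 → City = 9 ✓
(Type=K14, Branch=5): row 12 → City = 16 ✓
(Type=K14, Branch=3): row 13 → City = 13 ✓
(Type=K98, Branch=2): row 14 → City = 4 ✓
Two rows agree on {Type, Branch} but differ on City, so {Type, Branch} → City does not hold.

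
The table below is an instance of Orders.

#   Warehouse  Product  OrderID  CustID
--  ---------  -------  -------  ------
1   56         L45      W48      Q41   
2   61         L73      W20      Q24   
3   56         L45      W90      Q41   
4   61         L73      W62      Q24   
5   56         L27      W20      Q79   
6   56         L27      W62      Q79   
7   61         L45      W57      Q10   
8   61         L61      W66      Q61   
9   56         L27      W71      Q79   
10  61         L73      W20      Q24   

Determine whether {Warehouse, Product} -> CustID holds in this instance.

(Warehouse=56, Product=L45): rows 1, 3 → CustID = Q41, Q41 ✓
(Warehouse=61, Product=L73): rows 2, 4, 10 → CustID = Q24, Q24, Q24 ✓
(Warehouse=56, Product=L27): rows 5, 6, 9 → CustID = Q79, Q79, Q79 ✓
(Warehouse=61, Product=L45): row 7 → CustID = Q10 ✓
(Warehouse=61, Product=L61): row 8 → CustID = Q61 ✓
Every {Warehouse, Product} value is associated with a single CustID value, so {Warehouse, Product} -> CustID holds.

Yes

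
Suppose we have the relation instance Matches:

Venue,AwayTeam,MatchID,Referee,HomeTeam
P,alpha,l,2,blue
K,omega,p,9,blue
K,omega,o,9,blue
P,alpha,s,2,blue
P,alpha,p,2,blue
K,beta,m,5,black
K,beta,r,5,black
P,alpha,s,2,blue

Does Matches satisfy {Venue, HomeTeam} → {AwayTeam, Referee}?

Yes

(Venue=P, HomeTeam=blue): 4 rows → {AwayTeam,Referee} = (alpha, 2), (alpha, 2), (alpha, 2), (alpha, 2) ✓
(Venue=K, HomeTeam=blue): 2 rows → {AwayTeam,Referee} = (omega, 9), (omega, 9) ✓
(Venue=K, HomeTeam=black): 2 rows → {AwayTeam,Referee} = (beta, 5), (beta, 5) ✓
Every {Venue, HomeTeam} value is associated with a single {AwayTeam, Referee} value, so {Venue, HomeTeam} → {AwayTeam, Referee} holds.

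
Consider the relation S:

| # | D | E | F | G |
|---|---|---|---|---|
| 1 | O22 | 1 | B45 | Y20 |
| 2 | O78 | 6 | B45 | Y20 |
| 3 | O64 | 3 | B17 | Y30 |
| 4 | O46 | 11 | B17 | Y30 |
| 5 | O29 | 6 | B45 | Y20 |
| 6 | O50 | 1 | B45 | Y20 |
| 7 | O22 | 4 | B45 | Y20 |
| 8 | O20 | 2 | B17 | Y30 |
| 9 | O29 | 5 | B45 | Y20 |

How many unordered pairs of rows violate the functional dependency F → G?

F=B45: all 6 rows agree on G — 0 pairs.
F=B17: all 3 rows agree on G — 0 pairs.

0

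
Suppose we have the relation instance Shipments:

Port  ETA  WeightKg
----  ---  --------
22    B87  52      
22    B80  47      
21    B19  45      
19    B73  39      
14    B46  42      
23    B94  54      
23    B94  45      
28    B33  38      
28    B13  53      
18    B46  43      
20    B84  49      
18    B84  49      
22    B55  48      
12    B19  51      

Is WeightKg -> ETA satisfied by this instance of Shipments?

No

WeightKg=52: 1 row → ETA = B87 ✓
WeightKg=47: 1 row → ETA = B80 ✓
WeightKg=45: 2 rows → ETA takes values {B19, B94} — violation
WeightKg=39: 1 row → ETA = B73 ✓
WeightKg=42: 1 row → ETA = B46 ✓
WeightKg=54: 1 row → ETA = B94 ✓
WeightKg=38: 1 row → ETA = B33 ✓
WeightKg=53: 1 row → ETA = B13 ✓
WeightKg=43: 1 row → ETA = B46 ✓
WeightKg=49: 2 rows → ETA = B84, B84 ✓
WeightKg=48: 1 row → ETA = B55 ✓
WeightKg=51: 1 row → ETA = B19 ✓
Two rows agree on WeightKg but differ on ETA, so WeightKg -> ETA does not hold.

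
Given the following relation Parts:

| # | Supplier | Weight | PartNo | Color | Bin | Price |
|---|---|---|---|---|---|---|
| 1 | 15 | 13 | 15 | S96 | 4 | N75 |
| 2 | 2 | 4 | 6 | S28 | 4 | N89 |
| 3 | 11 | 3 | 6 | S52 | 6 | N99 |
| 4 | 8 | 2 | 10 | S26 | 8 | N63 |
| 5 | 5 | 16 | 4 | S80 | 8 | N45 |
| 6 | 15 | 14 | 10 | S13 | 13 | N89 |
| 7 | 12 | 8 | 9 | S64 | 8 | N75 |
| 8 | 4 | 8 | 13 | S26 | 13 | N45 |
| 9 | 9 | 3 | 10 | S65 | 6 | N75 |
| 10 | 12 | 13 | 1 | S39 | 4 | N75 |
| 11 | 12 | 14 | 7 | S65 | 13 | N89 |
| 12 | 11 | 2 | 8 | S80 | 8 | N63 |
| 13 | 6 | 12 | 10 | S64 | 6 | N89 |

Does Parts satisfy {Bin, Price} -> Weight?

Yes

(Bin=4, Price=N75): rows 1, 10 → Weight = 13, 13 ✓
(Bin=4, Price=N89): row 2 → Weight = 4 ✓
(Bin=6, Price=N99): row 3 → Weight = 3 ✓
(Bin=8, Price=N63): rows 4, 12 → Weight = 2, 2 ✓
(Bin=8, Price=N45): row 5 → Weight = 16 ✓
(Bin=13, Price=N89): rows 6, 11 → Weight = 14, 14 ✓
(Bin=8, Price=N75): row 7 → Weight = 8 ✓
(Bin=13, Price=N45): row 8 → Weight = 8 ✓
(Bin=6, Price=N75): row 9 → Weight = 3 ✓
(Bin=6, Price=N89): row 13 → Weight = 12 ✓
Every {Bin, Price} value is associated with a single Weight value, so {Bin, Price} -> Weight holds.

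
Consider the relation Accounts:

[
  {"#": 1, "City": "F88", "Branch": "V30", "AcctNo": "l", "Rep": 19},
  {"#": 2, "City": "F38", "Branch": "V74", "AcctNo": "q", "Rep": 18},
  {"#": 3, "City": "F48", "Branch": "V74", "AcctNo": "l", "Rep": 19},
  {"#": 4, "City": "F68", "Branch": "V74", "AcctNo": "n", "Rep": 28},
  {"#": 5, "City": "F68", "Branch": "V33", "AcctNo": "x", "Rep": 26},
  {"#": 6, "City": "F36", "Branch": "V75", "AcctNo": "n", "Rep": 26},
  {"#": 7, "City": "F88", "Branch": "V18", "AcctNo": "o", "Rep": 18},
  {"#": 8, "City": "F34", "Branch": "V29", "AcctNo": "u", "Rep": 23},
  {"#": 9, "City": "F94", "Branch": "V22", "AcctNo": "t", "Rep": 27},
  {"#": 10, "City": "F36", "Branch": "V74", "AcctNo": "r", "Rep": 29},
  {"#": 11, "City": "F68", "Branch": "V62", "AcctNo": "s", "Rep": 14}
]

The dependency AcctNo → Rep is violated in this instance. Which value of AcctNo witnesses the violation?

n

AcctNo=l: rows 1, 3 → Rep = 19, 19 ✓
AcctNo=q: row 2 → Rep = 18 ✓
AcctNo=n: rows 4, 6 → Rep takes values {28, 26} — violation
AcctNo=x: row 5 → Rep = 26 ✓
AcctNo=o: row 7 → Rep = 18 ✓
AcctNo=u: row 8 → Rep = 23 ✓
AcctNo=t: row 9 → Rep = 27 ✓
AcctNo=r: row 10 → Rep = 29 ✓
AcctNo=s: row 11 → Rep = 14 ✓
The only AcctNo value with inconsistent Rep is AcctNo=n.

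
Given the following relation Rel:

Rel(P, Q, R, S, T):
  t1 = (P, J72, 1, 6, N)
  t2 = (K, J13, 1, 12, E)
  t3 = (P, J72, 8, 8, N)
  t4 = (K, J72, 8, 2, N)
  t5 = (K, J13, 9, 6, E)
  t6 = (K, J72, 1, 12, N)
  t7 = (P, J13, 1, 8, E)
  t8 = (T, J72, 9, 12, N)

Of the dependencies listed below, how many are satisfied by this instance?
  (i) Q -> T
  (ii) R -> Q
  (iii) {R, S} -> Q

(i) Q -> T: every LHS value maps to a single RHS value — holds.
(ii) R -> Q: R=1: rows 1, 2, 6, 7 → Q takes values {J72, J13} — violation; R=9: rows 5, 8 → Q takes values {J13, J72} — violation — fails.
(iii) {R, S} -> Q: (R=1, S=12): rows 2, 6 → Q takes values {J13, J72} — violation — fails.
1 of the 3 dependencies holds.

1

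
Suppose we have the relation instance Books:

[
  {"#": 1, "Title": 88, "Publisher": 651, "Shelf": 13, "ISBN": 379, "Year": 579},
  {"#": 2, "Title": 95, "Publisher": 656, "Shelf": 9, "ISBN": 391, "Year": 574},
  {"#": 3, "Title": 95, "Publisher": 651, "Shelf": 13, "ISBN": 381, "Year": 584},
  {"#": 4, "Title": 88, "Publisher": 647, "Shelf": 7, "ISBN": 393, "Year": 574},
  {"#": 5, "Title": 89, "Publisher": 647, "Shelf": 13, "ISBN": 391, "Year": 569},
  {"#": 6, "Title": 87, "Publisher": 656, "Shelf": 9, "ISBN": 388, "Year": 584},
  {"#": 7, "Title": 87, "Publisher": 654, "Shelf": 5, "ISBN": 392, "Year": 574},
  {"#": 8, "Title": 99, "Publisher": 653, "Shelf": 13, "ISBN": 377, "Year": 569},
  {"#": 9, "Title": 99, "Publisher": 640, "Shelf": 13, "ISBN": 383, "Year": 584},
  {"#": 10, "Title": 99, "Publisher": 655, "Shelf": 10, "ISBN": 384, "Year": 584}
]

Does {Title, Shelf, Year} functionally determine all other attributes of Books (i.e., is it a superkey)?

All 10 rows have distinct {Title, Shelf, Year} values, so {Title, Shelf, Year} → (all attributes) holds and {Title, Shelf, Year} is a superkey.

Yes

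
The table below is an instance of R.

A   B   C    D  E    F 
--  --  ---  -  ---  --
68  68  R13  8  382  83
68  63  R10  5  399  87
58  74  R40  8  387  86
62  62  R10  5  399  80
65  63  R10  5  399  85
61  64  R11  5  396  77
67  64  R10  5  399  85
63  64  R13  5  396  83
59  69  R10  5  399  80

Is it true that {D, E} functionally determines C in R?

(D=8, E=382): 1 row → C = R13 ✓
(D=5, E=399): 5 rows → C = R10, R10, R10, R10, R10 ✓
(D=8, E=387): 1 row → C = R40 ✓
(D=5, E=396): 2 rows → C takes values {R11, R13} — violation
Two rows agree on {D, E} but differ on C, so {D, E} -> C does not hold.

No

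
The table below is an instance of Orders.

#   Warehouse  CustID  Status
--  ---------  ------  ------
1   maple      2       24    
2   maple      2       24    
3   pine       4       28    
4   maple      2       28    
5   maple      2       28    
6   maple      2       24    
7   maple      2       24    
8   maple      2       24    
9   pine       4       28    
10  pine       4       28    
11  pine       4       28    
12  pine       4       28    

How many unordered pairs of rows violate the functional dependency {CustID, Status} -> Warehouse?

0

(CustID=2, Status=24): all 5 rows agree on Warehouse — 0 pairs.
(CustID=4, Status=28): all 5 rows agree on Warehouse — 0 pairs.
(CustID=2, Status=28): all 2 rows agree on Warehouse — 0 pairs.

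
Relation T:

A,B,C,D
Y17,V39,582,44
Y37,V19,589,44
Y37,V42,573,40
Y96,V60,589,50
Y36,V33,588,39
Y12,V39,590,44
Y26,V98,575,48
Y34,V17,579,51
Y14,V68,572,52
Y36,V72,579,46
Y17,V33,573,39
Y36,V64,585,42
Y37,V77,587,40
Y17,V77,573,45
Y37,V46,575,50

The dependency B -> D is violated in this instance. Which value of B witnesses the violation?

V77

B=V39: 2 rows → D = 44, 44 ✓
B=V19: 1 row → D = 44 ✓
B=V42: 1 row → D = 40 ✓
B=V60: 1 row → D = 50 ✓
B=V33: 2 rows → D = 39, 39 ✓
B=V98: 1 row → D = 48 ✓
B=V17: 1 row → D = 51 ✓
B=V68: 1 row → D = 52 ✓
B=V72: 1 row → D = 46 ✓
B=V64: 1 row → D = 42 ✓
B=V77: 2 rows → D takes values {40, 45} — violation
B=V46: 1 row → D = 50 ✓
The only B value with inconsistent D is B=V77.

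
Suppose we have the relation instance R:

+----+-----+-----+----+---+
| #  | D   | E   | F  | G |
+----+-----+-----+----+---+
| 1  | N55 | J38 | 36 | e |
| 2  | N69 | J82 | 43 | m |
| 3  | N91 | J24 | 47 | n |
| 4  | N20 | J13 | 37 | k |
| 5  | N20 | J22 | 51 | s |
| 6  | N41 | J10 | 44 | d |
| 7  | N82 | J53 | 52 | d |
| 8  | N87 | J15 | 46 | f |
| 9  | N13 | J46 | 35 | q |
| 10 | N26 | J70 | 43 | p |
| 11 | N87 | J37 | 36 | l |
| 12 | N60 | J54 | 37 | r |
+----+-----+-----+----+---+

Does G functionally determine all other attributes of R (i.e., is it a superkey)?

Rows 6 and 7 have the same G value G=d but are distinct tuples, so G does not determine every attribute — not a superkey.

No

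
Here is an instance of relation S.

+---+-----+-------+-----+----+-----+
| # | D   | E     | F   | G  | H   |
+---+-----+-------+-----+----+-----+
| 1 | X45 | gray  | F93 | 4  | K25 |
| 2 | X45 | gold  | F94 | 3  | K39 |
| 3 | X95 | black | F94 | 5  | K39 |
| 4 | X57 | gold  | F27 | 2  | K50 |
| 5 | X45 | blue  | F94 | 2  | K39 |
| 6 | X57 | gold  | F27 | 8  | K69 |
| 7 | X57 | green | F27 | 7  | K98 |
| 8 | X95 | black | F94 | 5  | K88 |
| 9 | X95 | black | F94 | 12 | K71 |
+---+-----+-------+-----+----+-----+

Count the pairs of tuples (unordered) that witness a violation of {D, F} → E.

(D=X45, F=F94): violating pairs (2,5) — 1 pair.
(D=X95, F=F94): all 3 rows agree on E — 0 pairs.
(D=X57, F=F27): violating pairs (4,7), (6,7) — 2 pairs.

3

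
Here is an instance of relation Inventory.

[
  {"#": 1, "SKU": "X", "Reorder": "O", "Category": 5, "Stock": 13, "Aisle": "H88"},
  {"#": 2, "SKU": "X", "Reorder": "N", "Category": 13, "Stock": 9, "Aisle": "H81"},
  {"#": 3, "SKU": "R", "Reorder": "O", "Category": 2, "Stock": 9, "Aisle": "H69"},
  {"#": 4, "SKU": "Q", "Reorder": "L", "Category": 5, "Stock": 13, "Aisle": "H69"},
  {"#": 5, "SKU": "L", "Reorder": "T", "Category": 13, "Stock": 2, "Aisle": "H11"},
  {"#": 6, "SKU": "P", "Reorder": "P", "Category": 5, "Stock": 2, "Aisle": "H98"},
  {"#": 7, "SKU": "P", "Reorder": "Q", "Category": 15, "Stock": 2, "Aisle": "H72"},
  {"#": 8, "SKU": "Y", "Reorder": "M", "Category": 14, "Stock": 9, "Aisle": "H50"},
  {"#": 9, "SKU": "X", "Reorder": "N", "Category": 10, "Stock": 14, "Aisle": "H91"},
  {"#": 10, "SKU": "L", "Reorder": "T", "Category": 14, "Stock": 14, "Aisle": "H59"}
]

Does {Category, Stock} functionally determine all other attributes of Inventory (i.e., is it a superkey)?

No

Rows 1 and 4 have the same {Category, Stock} value (Category=5, Stock=13) but are distinct tuples, so {Category, Stock} does not determine every attribute — not a superkey.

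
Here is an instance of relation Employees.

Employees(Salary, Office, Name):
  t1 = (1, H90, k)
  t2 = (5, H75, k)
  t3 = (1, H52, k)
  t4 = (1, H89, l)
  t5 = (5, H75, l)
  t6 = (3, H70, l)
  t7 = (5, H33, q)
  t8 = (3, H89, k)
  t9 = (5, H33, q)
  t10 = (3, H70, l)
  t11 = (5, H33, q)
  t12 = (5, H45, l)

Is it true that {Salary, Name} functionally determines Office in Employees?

No

(Salary=1, Name=k): rows 1, 3 → Office takes values {H90, H52} — violation
(Salary=5, Name=k): row 2 → Office = H75 ✓
(Salary=1, Name=l): row 4 → Office = H89 ✓
(Salary=5, Name=l): rows 5, 12 → Office takes values {H75, H45} — violation
(Salary=3, Name=l): rows 6, 10 → Office = H70, H70 ✓
(Salary=5, Name=q): rows 7, 9, 11 → Office = H33, H33, H33 ✓
(Salary=3, Name=k): row 8 → Office = H89 ✓
Two rows agree on {Salary, Name} but differ on Office, so {Salary, Name} → Office does not hold.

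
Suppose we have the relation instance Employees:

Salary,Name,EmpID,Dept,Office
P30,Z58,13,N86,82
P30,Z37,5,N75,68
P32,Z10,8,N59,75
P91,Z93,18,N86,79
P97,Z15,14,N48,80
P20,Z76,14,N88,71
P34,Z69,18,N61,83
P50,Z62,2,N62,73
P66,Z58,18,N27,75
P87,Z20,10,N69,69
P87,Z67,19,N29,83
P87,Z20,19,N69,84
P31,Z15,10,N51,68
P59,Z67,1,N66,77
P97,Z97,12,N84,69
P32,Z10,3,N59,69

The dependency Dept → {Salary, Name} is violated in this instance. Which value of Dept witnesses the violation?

Dept=N86: 2 rows → {Salary,Name} takes values {(P30, Z58), (P91, Z93)} — violation
Dept=N75: 1 row → {Salary,Name} = (P30, Z37) ✓
Dept=N59: 2 rows → {Salary,Name} = (P32, Z10), (P32, Z10) ✓
Dept=N48: 1 row → {Salary,Name} = (P97, Z15) ✓
Dept=N88: 1 row → {Salary,Name} = (P20, Z76) ✓
Dept=N61: 1 row → {Salary,Name} = (P34, Z69) ✓
Dept=N62: 1 row → {Salary,Name} = (P50, Z62) ✓
Dept=N27: 1 row → {Salary,Name} = (P66, Z58) ✓
Dept=N69: 2 rows → {Salary,Name} = (P87, Z20), (P87, Z20) ✓
Dept=N29: 1 row → {Salary,Name} = (P87, Z67) ✓
Dept=N51: 1 row → {Salary,Name} = (P31, Z15) ✓
Dept=N66: 1 row → {Salary,Name} = (P59, Z67) ✓
Dept=N84: 1 row → {Salary,Name} = (P97, Z97) ✓
The only Dept value with inconsistent RHS is Dept=N86.

N86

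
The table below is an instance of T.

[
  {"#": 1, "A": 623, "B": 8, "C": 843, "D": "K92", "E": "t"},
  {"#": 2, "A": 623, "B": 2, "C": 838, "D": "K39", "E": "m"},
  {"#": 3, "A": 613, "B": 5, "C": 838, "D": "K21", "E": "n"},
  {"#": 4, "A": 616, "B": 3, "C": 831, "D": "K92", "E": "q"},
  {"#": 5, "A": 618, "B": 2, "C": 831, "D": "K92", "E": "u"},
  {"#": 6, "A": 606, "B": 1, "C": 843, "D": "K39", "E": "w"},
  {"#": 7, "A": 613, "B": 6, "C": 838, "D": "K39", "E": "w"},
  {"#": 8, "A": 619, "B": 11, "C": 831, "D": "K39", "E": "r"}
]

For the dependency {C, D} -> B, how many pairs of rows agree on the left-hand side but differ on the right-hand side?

(C=838, D=K39): violating pairs (2,7) — 1 pair.
(C=831, D=K92): violating pairs (4,5) — 1 pair.

2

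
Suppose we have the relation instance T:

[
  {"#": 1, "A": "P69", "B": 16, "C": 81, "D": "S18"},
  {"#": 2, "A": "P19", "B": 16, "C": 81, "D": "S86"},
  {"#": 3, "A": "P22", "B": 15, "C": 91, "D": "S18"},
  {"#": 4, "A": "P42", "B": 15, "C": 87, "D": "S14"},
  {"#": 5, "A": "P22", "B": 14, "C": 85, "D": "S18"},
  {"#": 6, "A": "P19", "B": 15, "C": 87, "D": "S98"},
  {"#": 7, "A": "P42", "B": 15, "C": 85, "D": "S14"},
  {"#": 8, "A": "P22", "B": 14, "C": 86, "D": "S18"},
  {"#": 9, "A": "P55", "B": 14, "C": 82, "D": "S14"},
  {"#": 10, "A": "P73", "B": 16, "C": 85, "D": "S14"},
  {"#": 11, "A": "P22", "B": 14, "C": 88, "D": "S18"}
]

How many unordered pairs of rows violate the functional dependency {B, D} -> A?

0

(B=15, D=S14): all 2 rows agree on A — 0 pairs.
(B=14, D=S18): all 3 rows agree on A — 0 pairs.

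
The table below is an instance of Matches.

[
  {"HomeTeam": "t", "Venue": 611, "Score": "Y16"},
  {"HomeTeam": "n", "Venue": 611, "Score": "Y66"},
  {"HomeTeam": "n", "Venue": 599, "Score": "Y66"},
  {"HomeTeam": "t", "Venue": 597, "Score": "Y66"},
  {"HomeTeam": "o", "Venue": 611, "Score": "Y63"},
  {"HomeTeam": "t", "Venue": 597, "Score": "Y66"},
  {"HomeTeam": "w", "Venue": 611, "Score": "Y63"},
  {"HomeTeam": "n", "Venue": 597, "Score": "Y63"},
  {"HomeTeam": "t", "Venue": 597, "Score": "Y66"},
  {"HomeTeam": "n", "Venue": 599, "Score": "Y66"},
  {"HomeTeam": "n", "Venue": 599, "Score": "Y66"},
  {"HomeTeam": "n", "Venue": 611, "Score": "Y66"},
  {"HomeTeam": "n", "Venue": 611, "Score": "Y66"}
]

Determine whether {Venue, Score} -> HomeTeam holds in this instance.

No

(Venue=611, Score=Y16): 1 row → HomeTeam = t ✓
(Venue=611, Score=Y66): 3 rows → HomeTeam = n, n, n ✓
(Venue=599, Score=Y66): 3 rows → HomeTeam = n, n, n ✓
(Venue=597, Score=Y66): 3 rows → HomeTeam = t, t, t ✓
(Venue=611, Score=Y63): 2 rows → HomeTeam takes values {o, w} — violation
(Venue=597, Score=Y63): 1 row → HomeTeam = n ✓
Two rows agree on {Venue, Score} but differ on HomeTeam, so {Venue, Score} -> HomeTeam does not hold.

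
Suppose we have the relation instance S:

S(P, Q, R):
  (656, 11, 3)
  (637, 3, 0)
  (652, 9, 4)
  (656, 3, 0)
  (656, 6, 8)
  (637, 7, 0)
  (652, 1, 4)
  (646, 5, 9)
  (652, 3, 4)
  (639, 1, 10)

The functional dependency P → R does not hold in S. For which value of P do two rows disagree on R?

P=656: 3 rows → R takes values {3, 0, 8} — violation
P=637: 2 rows → R = 0, 0 ✓
P=652: 3 rows → R = 4, 4, 4 ✓
P=646: 1 row → R = 9 ✓
P=639: 1 row → R = 10 ✓
The only P value with inconsistent R is P=656.

656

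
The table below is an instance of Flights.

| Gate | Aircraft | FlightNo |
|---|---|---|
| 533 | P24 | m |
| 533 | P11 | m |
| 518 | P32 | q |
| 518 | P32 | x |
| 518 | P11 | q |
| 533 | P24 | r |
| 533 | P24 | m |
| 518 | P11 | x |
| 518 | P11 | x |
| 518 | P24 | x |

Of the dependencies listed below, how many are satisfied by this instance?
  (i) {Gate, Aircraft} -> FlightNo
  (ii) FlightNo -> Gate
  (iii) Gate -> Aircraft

(i) {Gate, Aircraft} -> FlightNo: (Gate=533, Aircraft=P24): 3 rows → FlightNo takes values {m, r} — violation; (Gate=518, Aircraft=P32): 2 rows → FlightNo takes values {q, x} — violation; (Gate=518, Aircraft=P11): 3 rows → FlightNo takes values {q, x} — violation — fails.
(ii) FlightNo -> Gate: every LHS value maps to a single RHS value — holds.
(iii) Gate -> Aircraft: Gate=533: 4 rows → Aircraft takes values {P24, P11} — violation; Gate=518: 6 rows → Aircraft takes values {P32, P11, P24} — violation — fails.
1 of the 3 dependencies holds.

1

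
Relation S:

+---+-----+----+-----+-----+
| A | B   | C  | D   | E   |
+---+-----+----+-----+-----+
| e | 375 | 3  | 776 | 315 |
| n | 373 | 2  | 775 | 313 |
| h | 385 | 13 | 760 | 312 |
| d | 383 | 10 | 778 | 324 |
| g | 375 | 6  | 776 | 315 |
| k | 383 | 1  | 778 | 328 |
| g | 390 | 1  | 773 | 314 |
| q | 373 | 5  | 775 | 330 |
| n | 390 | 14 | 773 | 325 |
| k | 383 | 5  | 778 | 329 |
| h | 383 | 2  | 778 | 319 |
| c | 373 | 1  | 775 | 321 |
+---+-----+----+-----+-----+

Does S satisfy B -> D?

Yes

B=375: 2 rows → D = 776, 776 ✓
B=373: 3 rows → D = 775, 775, 775 ✓
B=385: 1 row → D = 760 ✓
B=383: 4 rows → D = 778, 778, 778, 778 ✓
B=390: 2 rows → D = 773, 773 ✓
Every B value is associated with a single D value, so B -> D holds.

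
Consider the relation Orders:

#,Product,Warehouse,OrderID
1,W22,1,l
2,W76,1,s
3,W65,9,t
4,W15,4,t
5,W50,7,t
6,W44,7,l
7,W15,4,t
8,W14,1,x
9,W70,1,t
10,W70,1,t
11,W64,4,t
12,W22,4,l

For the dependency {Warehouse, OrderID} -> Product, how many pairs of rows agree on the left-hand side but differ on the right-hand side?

2

(Warehouse=4, OrderID=t): violating pairs (4,11), (7,11) — 2 pairs.
(Warehouse=1, OrderID=t): all 2 rows agree on Product — 0 pairs.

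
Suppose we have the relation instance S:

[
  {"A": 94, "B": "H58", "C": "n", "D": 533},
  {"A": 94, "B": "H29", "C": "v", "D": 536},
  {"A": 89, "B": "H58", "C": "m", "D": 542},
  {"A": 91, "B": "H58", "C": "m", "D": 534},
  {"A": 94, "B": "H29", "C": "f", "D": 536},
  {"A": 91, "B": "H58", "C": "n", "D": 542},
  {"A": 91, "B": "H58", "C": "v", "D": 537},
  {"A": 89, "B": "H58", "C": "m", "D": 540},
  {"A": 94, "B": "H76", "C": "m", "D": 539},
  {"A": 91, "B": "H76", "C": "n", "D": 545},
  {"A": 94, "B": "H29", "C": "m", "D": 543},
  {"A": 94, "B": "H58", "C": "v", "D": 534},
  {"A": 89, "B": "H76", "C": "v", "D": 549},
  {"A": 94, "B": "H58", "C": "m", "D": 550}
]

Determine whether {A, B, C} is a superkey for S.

No

Two distinct rows share (A=89, B=H58, C=m), so {A, B, C} does not determine every attribute — not a superkey.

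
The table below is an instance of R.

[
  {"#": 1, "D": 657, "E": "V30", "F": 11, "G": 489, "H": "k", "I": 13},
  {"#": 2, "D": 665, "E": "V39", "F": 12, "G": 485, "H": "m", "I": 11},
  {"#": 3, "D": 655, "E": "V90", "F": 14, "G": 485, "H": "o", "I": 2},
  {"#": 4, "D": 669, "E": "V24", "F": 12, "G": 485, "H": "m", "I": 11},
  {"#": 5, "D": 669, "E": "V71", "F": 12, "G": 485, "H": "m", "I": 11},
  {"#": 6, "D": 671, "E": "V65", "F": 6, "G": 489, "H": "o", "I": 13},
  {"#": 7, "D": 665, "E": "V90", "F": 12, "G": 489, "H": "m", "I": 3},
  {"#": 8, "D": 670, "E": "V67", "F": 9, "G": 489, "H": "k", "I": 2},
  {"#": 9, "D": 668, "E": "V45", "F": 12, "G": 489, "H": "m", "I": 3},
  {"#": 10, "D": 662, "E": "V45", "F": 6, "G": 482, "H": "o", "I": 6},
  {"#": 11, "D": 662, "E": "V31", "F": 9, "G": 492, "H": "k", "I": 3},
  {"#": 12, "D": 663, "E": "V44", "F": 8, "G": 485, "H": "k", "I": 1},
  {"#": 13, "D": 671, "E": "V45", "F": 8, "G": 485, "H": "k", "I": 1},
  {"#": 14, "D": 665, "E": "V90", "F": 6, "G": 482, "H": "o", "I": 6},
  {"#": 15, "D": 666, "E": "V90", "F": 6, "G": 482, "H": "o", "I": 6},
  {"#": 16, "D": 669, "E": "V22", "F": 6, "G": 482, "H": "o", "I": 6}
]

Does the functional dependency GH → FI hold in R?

No

(G=489, H=k): rows 1, 8 → {F,I} takes values {(11, 13), (9, 2)} — violation
(G=485, H=m): rows 2, 4, 5 → {F,I} = (12, 11), (12, 11), (12, 11) ✓
(G=485, H=o): row 3 → {F,I} = (14, 2) ✓
(G=489, H=o): row 6 → {F,I} = (6, 13) ✓
(G=489, H=m): rows 7, 9 → {F,I} = (12, 3), (12, 3) ✓
(G=482, H=o): rows 10, 14, 15, 16 → {F,I} = (6, 6), (6, 6), (6, 6), (6, 6) ✓
(G=492, H=k): row 11 → {F,I} = (9, 3) ✓
(G=485, H=k): rows 12, 13 → {F,I} = (8, 1), (8, 1) ✓
Two rows agree on GH but differ on FI, so GH → FI does not hold.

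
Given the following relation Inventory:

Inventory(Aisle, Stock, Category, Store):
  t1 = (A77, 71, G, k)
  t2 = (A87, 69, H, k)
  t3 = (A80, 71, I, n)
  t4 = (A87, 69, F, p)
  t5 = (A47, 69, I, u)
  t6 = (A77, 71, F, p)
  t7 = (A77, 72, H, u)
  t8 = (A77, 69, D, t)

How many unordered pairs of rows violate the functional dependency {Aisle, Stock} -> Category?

2

(Aisle=A77, Stock=71): violating pairs (1,6) — 1 pair.
(Aisle=A87, Stock=69): violating pairs (2,4) — 1 pair.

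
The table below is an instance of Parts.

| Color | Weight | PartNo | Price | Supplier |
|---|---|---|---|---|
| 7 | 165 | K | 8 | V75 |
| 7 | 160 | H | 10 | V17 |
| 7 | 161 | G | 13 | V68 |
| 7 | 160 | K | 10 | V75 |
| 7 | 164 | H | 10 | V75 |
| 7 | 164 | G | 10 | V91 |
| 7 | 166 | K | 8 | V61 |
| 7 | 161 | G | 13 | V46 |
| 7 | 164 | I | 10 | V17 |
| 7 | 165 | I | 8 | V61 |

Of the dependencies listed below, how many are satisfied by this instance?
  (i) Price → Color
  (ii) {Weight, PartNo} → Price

2

(i) Price → Color: every LHS value maps to a single RHS value — holds.
(ii) {Weight, PartNo} → Price: every LHS value maps to a single RHS value — holds.
2 of the 2 dependencies hold.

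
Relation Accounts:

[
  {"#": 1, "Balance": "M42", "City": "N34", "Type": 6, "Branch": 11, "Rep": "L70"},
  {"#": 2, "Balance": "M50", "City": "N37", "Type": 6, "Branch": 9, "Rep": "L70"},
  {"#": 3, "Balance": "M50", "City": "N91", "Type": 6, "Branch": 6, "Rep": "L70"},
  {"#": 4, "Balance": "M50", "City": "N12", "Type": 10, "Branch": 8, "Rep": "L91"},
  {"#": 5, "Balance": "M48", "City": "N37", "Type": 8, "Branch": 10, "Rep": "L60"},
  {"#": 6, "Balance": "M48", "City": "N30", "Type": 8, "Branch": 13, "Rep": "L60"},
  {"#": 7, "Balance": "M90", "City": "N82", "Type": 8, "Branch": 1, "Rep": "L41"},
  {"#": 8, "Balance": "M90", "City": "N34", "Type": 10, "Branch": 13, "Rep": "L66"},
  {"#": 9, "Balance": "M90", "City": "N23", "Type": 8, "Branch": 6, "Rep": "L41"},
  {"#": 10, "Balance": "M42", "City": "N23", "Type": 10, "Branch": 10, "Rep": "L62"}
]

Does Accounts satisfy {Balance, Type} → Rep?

(Balance=M42, Type=6): row 1 → Rep = L70 ✓
(Balance=M50, Type=6): rows 2, 3 → Rep = L70, L70 ✓
(Balance=M50, Type=10): row 4 → Rep = L91 ✓
(Balance=M48, Type=8): rows 5, 6 → Rep = L60, L60 ✓
(Balance=M90, Type=8): rows 7, 9 → Rep = L41, L41 ✓
(Balance=M90, Type=10): row 8 → Rep = L66 ✓
(Balance=M42, Type=10): row 10 → Rep = L62 ✓
Every {Balance, Type} value is associated with a single Rep value, so {Balance, Type} → Rep holds.

Yes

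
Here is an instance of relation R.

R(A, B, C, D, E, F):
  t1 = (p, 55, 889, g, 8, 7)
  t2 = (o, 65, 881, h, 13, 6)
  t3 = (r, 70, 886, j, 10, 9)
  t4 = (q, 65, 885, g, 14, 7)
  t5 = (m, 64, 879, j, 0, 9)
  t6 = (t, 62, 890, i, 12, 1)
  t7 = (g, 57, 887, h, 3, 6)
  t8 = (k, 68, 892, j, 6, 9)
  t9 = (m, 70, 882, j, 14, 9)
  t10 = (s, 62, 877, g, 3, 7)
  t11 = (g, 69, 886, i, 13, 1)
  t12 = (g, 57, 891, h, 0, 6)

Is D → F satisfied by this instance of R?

D=g: rows 1, 4, 10 → F = 7, 7, 7 ✓
D=h: rows 2, 7, 12 → F = 6, 6, 6 ✓
D=j: rows 3, 5, 8, 9 → F = 9, 9, 9, 9 ✓
D=i: rows 6, 11 → F = 1, 1 ✓
Every D value is associated with a single F value, so D → F holds.

Yes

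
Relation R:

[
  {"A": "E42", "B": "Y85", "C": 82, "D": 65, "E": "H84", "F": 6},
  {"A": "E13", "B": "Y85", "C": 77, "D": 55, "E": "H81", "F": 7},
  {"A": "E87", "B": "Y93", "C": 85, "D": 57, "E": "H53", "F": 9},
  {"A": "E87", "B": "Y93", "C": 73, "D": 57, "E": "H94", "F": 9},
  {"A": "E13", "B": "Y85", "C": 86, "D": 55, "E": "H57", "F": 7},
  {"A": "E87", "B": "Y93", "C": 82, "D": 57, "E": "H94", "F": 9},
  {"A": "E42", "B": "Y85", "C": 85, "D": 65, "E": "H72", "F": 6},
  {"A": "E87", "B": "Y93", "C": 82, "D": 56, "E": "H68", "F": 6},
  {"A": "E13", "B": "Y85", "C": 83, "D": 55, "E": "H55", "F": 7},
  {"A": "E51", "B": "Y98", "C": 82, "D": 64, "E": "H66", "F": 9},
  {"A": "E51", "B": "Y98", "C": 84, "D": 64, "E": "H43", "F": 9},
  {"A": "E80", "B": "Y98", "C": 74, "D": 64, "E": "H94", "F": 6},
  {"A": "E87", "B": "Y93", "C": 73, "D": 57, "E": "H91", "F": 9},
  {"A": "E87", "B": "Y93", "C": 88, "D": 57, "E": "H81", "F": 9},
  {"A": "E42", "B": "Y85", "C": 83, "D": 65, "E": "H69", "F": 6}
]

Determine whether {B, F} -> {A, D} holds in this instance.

Yes

(B=Y85, F=6): 3 rows → {A,D} = (E42, 65), (E42, 65), (E42, 65) ✓
(B=Y85, F=7): 3 rows → {A,D} = (E13, 55), (E13, 55), (E13, 55) ✓
(B=Y93, F=9): 5 rows → {A,D} = (E87, 57), (E87, 57), (E87, 57), (E87, 57), (E87, 57) ✓
(B=Y93, F=6): 1 row → {A,D} = (E87, 56) ✓
(B=Y98, F=9): 2 rows → {A,D} = (E51, 64), (E51, 64) ✓
(B=Y98, F=6): 1 row → {A,D} = (E80, 64) ✓
Every {B, F} value is associated with a single {A, D} value, so {B, F} -> {A, D} holds.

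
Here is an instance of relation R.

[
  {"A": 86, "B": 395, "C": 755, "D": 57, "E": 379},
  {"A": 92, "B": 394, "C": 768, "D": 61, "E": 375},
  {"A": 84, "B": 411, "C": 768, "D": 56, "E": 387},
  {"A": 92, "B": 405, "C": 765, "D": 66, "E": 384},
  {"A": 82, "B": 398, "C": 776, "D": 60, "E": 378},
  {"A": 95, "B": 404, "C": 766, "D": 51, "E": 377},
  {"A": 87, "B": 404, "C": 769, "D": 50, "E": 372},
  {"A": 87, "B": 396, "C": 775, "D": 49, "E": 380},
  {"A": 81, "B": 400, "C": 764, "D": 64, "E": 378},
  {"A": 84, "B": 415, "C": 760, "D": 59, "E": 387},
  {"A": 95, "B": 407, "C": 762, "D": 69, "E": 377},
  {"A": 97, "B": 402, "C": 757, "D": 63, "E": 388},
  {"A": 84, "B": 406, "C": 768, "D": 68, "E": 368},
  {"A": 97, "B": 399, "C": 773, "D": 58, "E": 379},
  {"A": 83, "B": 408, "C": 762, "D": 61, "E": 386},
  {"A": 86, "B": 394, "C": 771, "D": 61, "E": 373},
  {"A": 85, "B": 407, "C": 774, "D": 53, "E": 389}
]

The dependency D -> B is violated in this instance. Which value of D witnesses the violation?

61

D=57: 1 row → B = 395 ✓
D=61: 3 rows → B takes values {394, 408} — violation
D=56: 1 row → B = 411 ✓
D=66: 1 row → B = 405 ✓
D=60: 1 row → B = 398 ✓
D=51: 1 row → B = 404 ✓
D=50: 1 row → B = 404 ✓
D=49: 1 row → B = 396 ✓
D=64: 1 row → B = 400 ✓
D=59: 1 row → B = 415 ✓
D=69: 1 row → B = 407 ✓
D=63: 1 row → B = 402 ✓
D=68: 1 row → B = 406 ✓
D=58: 1 row → B = 399 ✓
D=53: 1 row → B = 407 ✓
The only D value with inconsistent B is D=61.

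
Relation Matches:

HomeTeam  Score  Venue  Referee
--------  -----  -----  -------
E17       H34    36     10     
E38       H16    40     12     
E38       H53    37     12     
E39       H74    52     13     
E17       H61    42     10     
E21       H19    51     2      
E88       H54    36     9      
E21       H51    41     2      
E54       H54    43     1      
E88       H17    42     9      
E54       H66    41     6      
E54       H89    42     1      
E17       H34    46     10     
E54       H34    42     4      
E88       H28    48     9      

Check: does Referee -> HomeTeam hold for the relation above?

Referee=10: 3 rows → HomeTeam = E17, E17, E17 ✓
Referee=12: 2 rows → HomeTeam = E38, E38 ✓
Referee=13: 1 row → HomeTeam = E39 ✓
Referee=2: 2 rows → HomeTeam = E21, E21 ✓
Referee=9: 3 rows → HomeTeam = E88, E88, E88 ✓
Referee=1: 2 rows → HomeTeam = E54, E54 ✓
Referee=6: 1 row → HomeTeam = E54 ✓
Referee=4: 1 row → HomeTeam = E54 ✓
Every Referee value is associated with a single HomeTeam value, so Referee -> HomeTeam holds.

Yes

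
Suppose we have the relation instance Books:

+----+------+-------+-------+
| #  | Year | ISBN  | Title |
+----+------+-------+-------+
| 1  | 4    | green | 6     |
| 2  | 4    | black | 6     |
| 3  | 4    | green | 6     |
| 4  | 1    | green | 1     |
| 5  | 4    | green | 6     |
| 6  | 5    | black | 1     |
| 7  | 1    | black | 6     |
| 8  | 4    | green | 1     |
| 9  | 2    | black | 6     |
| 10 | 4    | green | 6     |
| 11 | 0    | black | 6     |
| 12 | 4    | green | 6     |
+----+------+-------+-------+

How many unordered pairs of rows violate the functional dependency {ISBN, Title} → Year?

(ISBN=green, Title=6): all 5 rows agree on Year — 0 pairs.
(ISBN=black, Title=6): violating pairs (2,7), (2,9), (2,11), (7,9), (7,11), (9,11) — 6 pairs.
(ISBN=green, Title=1): violating pairs (4,8) — 1 pair.

7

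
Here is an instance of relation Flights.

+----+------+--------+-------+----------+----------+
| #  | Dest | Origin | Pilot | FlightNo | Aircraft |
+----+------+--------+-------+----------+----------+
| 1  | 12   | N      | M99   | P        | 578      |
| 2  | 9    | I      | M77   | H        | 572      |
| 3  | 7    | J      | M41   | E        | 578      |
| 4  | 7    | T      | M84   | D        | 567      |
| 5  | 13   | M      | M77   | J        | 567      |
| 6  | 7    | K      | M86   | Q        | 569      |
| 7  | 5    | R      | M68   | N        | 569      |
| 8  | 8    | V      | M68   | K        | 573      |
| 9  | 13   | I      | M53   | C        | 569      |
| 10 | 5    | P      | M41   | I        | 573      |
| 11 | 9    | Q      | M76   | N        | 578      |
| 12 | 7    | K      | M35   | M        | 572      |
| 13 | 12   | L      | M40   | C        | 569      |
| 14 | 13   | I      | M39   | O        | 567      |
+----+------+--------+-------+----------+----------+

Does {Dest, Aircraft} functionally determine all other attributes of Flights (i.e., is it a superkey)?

Rows 5 and 14 have the same {Dest, Aircraft} value (Dest=13, Aircraft=567) but are distinct tuples, so {Dest, Aircraft} does not determine every attribute — not a superkey.

No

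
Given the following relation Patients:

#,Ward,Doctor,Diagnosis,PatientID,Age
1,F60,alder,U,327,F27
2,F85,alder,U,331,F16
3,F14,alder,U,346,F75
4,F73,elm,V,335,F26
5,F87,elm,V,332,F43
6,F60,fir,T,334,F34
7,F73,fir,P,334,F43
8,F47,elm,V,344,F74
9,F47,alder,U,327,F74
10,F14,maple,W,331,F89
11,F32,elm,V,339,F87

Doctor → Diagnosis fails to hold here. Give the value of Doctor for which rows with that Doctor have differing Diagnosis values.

fir

Doctor=alder: rows 1, 2, 3, 9 → Diagnosis = U, U, U, U ✓
Doctor=elm: rows 4, 5, 8, 11 → Diagnosis = V, V, V, V ✓
Doctor=fir: rows 6, 7 → Diagnosis takes values {T, P} — violation
Doctor=maple: row 10 → Diagnosis = W ✓
The only Doctor value with inconsistent Diagnosis is Doctor=fir.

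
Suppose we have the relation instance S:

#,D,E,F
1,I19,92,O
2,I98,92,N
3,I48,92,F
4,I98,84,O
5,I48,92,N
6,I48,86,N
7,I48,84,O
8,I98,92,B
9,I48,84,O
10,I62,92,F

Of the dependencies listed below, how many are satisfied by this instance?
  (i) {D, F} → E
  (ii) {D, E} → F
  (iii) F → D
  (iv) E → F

(i) {D, F} → E: (D=I48, F=N): rows 5, 6 → E takes values {92, 86} — violation — fails.
(ii) {D, E} → F: (D=I98, E=92): rows 2, 8 → F takes values {N, B} — violation; (D=I48, E=92): rows 3, 5 → F takes values {F, N} — violation — fails.
(iii) F → D: F=O: rows 1, 4, 7, 9 → D takes values {I19, I98, I48} — violation; F=N: rows 2, 5, 6 → D takes values {I98, I48} — violation; F=F: rows 3, 10 → D takes values {I48, I62} — violation — fails.
(iv) E → F: E=92: rows 1, 2, 3, 5, 8, 10 → F takes values {O, N, F, B} — violation — fails.
None of the 4 dependencies hold.

0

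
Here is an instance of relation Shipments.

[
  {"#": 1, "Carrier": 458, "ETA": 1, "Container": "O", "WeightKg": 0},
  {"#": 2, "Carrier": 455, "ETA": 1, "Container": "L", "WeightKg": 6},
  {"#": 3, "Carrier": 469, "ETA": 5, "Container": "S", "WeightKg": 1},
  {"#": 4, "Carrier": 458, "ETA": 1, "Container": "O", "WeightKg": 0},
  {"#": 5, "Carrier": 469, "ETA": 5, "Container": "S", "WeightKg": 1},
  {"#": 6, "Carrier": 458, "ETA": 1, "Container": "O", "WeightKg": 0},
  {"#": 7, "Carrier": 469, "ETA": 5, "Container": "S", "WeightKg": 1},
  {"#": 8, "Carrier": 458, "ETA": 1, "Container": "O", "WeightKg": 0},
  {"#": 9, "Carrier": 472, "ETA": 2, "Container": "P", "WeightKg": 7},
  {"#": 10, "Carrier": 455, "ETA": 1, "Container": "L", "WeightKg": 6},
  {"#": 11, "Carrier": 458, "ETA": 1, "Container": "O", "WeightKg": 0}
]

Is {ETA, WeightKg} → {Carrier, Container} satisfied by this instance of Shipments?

(ETA=1, WeightKg=0): rows 1, 4, 6, 8, 11 → {Carrier,Container} = (458, O), (458, O), (458, O), (458, O), (458, O) ✓
(ETA=1, WeightKg=6): rows 2, 10 → {Carrier,Container} = (455, L), (455, L) ✓
(ETA=5, WeightKg=1): rows 3, 5, 7 → {Carrier,Container} = (469, S), (469, S), (469, S) ✓
(ETA=2, WeightKg=7): row 9 → {Carrier,Container} = (472, P) ✓
Every {ETA, WeightKg} value is associated with a single {Carrier, Container} value, so {ETA, WeightKg} → {Carrier, Container} holds.

Yes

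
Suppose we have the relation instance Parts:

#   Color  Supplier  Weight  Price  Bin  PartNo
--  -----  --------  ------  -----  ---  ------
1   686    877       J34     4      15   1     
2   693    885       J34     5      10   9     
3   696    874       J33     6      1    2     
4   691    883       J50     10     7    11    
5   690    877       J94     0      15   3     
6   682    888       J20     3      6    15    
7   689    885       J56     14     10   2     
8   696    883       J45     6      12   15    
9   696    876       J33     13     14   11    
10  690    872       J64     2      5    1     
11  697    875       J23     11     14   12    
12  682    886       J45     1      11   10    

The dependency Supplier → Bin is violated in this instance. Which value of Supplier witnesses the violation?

Supplier=877: rows 1, 5 → Bin = 15, 15 ✓
Supplier=885: rows 2, 7 → Bin = 10, 10 ✓
Supplier=874: row 3 → Bin = 1 ✓
Supplier=883: rows 4, 8 → Bin takes values {7, 12} — violation
Supplier=888: row 6 → Bin = 6 ✓
Supplier=876: row 9 → Bin = 14 ✓
Supplier=872: row 10 → Bin = 5 ✓
Supplier=875: row 11 → Bin = 14 ✓
Supplier=886: row 12 → Bin = 11 ✓
The only Supplier value with inconsistent Bin is Supplier=883.

883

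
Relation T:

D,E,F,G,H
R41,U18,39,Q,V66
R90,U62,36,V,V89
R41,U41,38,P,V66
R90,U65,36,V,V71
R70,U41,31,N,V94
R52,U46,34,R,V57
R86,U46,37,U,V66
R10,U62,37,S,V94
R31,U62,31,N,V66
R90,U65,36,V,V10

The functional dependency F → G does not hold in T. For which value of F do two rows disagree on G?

37

F=39: 1 row → G = Q ✓
F=36: 3 rows → G = V, V, V ✓
F=38: 1 row → G = P ✓
F=31: 2 rows → G = N, N ✓
F=34: 1 row → G = R ✓
F=37: 2 rows → G takes values {U, S} — violation
The only F value with inconsistent G is F=37.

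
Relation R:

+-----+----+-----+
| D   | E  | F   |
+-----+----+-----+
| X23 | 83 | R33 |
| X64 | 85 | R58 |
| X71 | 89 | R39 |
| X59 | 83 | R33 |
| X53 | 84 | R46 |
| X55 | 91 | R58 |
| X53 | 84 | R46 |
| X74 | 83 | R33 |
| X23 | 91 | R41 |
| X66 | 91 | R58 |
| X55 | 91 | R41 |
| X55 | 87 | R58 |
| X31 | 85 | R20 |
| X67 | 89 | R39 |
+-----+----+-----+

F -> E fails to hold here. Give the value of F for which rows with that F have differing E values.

F=R33: 3 rows → E = 83, 83, 83 ✓
F=R58: 4 rows → E takes values {85, 91, 87} — violation
F=R39: 2 rows → E = 89, 89 ✓
F=R46: 2 rows → E = 84, 84 ✓
F=R41: 2 rows → E = 91, 91 ✓
F=R20: 1 row → E = 85 ✓
The only F value with inconsistent E is F=R58.

R58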